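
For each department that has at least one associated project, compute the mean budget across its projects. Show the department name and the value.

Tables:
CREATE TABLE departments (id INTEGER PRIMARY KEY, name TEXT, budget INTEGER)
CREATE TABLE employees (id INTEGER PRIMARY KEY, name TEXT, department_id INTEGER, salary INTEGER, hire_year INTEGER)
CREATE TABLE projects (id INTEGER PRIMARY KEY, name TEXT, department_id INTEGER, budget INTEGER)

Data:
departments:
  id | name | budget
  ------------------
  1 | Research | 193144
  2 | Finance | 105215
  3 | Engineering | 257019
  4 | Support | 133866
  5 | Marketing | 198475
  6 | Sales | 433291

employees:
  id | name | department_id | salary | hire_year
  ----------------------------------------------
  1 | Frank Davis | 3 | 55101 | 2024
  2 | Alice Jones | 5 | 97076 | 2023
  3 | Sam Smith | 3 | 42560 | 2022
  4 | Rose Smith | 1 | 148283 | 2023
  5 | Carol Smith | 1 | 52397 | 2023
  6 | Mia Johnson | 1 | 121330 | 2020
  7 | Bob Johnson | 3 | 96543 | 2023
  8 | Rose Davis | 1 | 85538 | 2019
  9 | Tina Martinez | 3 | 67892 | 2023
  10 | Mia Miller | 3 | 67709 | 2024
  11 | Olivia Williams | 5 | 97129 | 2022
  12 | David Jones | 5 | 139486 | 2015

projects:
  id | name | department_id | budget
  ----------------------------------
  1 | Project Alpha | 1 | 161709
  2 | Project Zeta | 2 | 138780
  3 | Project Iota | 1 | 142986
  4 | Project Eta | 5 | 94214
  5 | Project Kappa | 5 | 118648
SELECT p.name, AVG(c.budget) AS avg_budget FROM projects c JOIN departments p ON c.department_id = p.id GROUP BY p.id, p.name

Execution result:
name | avg_budget
Research | 152347.50
Finance | 138780.00
Marketing | 106431.00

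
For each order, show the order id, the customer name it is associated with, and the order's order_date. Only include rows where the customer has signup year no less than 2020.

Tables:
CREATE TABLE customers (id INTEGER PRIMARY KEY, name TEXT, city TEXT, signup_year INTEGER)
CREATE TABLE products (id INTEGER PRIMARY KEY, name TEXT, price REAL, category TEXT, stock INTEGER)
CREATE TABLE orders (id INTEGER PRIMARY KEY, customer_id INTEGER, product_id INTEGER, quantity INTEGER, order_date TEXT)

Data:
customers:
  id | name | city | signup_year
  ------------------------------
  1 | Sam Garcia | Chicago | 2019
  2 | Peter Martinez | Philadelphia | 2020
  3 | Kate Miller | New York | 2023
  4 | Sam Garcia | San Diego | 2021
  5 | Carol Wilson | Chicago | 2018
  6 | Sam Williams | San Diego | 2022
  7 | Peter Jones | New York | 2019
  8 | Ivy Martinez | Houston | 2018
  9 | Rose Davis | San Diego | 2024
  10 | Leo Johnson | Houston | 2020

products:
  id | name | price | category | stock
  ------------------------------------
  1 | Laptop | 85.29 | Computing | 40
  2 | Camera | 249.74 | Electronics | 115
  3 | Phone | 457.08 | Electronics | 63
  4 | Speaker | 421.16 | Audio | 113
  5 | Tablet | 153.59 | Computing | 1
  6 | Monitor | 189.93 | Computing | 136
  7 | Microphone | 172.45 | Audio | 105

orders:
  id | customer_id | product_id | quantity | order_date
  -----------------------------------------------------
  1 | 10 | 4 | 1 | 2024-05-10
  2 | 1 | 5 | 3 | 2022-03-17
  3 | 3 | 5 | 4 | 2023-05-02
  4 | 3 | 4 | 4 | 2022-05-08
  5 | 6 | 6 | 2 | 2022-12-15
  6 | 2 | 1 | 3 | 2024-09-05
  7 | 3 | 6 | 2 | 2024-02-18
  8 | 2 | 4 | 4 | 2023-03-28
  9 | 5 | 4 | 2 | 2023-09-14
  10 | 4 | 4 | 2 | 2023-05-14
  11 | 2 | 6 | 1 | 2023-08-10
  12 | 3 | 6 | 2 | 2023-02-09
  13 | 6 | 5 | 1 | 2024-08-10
SELECT c.id, p.name AS customer, c.order_date FROM orders c JOIN customers p ON c.customer_id = p.id WHERE p.signup_year >= 2020

Execution result:
id | customer | order_date
1 | Leo Johnson | 2024-05-10
3 | Kate Miller | 2023-05-02
4 | Kate Miller | 2022-05-08
5 | Sam Williams | 2022-12-15
6 | Peter Martinez | 2024-09-05
7 | Kate Miller | 2024-02-18
8 | Peter Martinez | 2023-03-28
10 | Sam Garcia | 2023-05-14
11 | Peter Martinez | 2023-08-10
12 | Kate Miller | 2023-02-09
13 | Sam Williams | 2024-08-10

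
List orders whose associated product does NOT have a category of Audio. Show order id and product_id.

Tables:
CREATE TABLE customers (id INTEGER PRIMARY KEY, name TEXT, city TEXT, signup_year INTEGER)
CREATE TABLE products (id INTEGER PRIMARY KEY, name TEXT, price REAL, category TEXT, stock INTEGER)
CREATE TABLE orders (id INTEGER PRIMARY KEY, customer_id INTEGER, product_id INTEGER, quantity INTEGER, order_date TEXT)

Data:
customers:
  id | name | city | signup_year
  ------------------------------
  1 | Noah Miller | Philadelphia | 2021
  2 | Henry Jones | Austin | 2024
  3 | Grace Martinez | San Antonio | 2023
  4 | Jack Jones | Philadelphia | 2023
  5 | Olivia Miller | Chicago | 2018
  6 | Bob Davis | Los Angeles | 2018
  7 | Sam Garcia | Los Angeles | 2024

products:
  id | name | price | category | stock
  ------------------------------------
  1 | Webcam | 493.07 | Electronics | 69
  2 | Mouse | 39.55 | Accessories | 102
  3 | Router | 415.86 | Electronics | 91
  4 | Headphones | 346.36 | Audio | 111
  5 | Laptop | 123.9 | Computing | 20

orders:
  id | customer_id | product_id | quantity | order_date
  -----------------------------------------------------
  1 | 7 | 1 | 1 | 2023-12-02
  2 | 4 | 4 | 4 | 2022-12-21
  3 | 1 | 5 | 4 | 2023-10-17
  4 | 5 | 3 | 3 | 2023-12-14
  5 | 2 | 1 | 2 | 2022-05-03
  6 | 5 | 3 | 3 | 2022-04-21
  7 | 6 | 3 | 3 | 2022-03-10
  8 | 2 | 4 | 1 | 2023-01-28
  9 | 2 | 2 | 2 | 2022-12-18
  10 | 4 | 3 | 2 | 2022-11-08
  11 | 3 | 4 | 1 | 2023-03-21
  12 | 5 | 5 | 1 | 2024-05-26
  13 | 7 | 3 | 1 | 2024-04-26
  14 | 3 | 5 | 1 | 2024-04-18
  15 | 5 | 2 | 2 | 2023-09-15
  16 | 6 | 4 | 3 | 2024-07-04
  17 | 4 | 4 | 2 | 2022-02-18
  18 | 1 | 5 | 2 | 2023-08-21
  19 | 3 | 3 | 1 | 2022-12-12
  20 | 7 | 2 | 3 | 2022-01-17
SELECT id, product_id FROM orders WHERE product_id NOT IN (SELECT id FROM products WHERE category = 'Audio')

Execution result:
id | product_id
1 | 1
3 | 5
4 | 3
5 | 1
6 | 3
7 | 3
9 | 2
10 | 3
12 | 5
13 | 3
14 | 5
15 | 2
18 | 5
19 | 3
20 | 2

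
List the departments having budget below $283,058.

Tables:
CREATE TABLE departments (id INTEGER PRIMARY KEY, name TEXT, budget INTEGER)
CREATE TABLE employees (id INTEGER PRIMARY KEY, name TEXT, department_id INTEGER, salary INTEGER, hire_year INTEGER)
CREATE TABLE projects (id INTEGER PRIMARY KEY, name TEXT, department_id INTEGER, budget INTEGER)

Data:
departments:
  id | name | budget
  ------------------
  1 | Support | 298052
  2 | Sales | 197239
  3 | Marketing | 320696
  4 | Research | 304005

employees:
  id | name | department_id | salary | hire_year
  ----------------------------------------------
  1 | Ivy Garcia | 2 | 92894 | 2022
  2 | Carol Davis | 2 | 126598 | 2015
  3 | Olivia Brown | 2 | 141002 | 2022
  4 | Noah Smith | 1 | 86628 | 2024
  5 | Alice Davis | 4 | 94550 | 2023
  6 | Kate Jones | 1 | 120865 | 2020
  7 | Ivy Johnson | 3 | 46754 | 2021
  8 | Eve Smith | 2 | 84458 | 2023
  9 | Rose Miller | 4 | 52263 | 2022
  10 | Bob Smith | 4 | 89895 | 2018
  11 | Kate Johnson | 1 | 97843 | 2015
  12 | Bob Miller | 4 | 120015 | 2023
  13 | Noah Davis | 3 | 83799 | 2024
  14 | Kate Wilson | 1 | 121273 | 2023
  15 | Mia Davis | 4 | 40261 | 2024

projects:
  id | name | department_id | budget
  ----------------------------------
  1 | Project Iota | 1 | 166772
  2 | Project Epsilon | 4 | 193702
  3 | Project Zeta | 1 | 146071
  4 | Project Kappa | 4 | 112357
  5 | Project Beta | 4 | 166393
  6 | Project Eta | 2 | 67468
SELECT name, budget FROM departments WHERE budget < 283058

Execution result:
name | budget
Sales | 197239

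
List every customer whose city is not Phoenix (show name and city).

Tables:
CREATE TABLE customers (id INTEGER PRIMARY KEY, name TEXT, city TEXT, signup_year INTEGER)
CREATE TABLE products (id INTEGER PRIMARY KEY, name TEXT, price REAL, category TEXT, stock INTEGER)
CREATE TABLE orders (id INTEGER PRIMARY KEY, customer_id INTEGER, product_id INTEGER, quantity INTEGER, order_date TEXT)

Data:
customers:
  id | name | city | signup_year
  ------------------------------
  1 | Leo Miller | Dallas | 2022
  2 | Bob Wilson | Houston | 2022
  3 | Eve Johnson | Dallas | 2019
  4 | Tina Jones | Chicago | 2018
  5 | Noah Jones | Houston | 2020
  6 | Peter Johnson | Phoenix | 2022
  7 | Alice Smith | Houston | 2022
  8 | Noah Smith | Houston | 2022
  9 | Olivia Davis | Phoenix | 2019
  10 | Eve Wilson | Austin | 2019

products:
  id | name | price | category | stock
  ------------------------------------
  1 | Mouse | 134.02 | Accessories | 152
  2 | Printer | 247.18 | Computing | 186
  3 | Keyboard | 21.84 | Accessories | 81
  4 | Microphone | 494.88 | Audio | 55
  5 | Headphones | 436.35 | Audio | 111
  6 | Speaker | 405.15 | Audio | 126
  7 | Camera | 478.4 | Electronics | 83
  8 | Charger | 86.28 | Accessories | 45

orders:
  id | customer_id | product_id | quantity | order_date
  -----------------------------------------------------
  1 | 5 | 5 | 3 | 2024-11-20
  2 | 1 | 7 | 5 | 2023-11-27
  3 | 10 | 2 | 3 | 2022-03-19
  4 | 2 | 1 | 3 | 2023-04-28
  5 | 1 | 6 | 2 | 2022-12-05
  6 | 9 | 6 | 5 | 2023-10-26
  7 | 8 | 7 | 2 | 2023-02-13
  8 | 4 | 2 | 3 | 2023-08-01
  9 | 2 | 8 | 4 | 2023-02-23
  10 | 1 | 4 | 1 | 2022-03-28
SELECT name, city FROM customers WHERE city <> 'Phoenix'

Execution result:
name | city
Leo Miller | Dallas
Bob Wilson | Houston
Eve Johnson | Dallas
Tina Jones | Chicago
Noah Jones | Houston
Alice Smith | Houston
Noah Smith | Houston
Eve Wilson | Austin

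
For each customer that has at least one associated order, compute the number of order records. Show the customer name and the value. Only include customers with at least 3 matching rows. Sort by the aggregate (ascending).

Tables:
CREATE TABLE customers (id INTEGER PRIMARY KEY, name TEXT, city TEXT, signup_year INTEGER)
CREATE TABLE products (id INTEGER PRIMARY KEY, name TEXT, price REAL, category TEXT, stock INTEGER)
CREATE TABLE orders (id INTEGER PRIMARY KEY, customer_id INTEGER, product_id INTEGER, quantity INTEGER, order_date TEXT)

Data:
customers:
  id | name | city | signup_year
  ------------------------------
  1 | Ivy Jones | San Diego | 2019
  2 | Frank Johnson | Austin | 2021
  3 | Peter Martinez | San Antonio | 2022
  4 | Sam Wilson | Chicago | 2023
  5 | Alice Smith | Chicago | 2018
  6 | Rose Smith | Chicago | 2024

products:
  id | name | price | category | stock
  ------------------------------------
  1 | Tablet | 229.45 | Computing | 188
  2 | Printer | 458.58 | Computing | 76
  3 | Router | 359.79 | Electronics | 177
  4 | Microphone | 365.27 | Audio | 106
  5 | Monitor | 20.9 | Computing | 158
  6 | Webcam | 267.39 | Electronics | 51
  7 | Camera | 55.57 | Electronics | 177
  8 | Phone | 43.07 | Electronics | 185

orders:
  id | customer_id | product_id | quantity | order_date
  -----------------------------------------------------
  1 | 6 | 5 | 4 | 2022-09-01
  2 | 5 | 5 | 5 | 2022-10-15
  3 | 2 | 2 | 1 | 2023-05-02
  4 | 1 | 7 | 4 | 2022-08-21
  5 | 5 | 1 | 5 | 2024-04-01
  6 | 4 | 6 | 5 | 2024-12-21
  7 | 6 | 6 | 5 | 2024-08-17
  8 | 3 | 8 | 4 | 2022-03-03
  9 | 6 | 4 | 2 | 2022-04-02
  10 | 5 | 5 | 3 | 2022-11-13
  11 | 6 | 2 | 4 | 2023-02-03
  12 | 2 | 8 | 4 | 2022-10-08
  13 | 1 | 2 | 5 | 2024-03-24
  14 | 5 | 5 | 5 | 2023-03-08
SELECT p.name, COUNT(*) AS n FROM orders c JOIN customers p ON c.customer_id = p.id GROUP BY p.id, p.name HAVING COUNT(*) >= 3 ORDER BY n ASC

Execution result:
name | n
Alice Smith | 4
Rose Smith | 4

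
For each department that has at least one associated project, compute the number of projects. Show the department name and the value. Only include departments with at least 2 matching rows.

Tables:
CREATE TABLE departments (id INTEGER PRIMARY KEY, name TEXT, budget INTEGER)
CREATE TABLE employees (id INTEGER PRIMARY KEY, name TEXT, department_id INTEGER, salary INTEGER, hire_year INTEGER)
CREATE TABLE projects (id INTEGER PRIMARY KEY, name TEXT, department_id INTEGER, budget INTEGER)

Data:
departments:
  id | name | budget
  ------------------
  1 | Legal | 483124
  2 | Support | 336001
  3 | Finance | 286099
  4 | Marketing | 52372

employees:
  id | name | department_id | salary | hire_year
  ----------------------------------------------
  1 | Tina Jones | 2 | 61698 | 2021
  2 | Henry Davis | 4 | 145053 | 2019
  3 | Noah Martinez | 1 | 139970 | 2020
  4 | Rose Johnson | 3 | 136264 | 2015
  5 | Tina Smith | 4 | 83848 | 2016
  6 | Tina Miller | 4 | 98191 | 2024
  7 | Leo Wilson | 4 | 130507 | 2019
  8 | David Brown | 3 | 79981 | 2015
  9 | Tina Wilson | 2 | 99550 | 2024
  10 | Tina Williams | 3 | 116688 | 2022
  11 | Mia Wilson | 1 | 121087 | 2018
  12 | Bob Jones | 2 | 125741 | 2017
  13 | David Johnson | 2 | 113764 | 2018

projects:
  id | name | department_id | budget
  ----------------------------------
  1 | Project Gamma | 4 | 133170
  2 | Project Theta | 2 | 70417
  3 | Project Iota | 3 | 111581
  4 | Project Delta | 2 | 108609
SELECT p.name, COUNT(*) AS n FROM projects c JOIN departments p ON c.department_id = p.id GROUP BY p.id, p.name HAVING COUNT(*) >= 2

Execution result:
name | n
Support | 2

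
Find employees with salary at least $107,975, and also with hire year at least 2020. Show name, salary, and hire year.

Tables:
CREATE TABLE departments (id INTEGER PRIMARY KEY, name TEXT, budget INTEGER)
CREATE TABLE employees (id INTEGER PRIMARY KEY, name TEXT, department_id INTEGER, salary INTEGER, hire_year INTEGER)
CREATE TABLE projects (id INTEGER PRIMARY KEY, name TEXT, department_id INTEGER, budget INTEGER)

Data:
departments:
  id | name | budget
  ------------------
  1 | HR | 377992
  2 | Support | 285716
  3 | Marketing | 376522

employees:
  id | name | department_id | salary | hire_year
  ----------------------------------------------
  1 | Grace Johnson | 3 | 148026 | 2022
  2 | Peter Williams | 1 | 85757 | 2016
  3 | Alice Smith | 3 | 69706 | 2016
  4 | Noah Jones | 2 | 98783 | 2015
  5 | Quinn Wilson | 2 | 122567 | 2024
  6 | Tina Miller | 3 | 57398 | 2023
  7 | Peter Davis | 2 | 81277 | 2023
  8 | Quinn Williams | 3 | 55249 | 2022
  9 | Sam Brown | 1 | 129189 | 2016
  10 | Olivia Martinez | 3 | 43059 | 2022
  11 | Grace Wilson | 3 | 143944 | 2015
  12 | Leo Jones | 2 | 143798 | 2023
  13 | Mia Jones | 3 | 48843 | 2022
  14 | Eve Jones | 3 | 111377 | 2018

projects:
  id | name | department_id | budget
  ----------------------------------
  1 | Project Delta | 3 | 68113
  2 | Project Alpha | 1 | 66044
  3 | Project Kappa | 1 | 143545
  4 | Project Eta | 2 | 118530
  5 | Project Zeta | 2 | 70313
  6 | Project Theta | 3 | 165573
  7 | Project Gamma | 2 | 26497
SELECT name, salary, hire_year FROM employees WHERE salary >= 107975 AND hire_year >= 2020

Execution result:
name | salary | hire_year
Grace Johnson | 148026 | 2022
Quinn Wilson | 122567 | 2024
Leo Jones | 143798 | 2023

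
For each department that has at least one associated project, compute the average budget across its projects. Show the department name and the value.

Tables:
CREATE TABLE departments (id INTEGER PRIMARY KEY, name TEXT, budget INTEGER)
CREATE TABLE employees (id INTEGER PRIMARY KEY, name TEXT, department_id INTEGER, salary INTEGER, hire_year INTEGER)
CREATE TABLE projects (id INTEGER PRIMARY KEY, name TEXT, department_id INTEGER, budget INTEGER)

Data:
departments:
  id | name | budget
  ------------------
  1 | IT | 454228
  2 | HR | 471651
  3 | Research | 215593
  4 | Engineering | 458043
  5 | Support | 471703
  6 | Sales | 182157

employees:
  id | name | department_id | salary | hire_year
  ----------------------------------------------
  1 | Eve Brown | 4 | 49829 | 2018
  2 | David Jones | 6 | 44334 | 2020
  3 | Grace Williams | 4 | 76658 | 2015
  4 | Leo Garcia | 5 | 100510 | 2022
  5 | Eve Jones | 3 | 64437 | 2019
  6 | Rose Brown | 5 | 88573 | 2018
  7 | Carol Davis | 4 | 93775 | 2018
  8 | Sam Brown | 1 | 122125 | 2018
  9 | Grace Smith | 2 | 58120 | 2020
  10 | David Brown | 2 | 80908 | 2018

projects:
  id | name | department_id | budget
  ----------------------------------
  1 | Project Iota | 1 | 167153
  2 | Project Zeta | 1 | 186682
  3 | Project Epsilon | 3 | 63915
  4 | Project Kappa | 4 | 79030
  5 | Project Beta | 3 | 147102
SELECT p.name, AVG(c.budget) AS avg_budget FROM projects c JOIN departments p ON c.department_id = p.id GROUP BY p.id, p.name

Execution result:
name | avg_budget
IT | 176917.50
Research | 105508.50
Engineering | 79030.00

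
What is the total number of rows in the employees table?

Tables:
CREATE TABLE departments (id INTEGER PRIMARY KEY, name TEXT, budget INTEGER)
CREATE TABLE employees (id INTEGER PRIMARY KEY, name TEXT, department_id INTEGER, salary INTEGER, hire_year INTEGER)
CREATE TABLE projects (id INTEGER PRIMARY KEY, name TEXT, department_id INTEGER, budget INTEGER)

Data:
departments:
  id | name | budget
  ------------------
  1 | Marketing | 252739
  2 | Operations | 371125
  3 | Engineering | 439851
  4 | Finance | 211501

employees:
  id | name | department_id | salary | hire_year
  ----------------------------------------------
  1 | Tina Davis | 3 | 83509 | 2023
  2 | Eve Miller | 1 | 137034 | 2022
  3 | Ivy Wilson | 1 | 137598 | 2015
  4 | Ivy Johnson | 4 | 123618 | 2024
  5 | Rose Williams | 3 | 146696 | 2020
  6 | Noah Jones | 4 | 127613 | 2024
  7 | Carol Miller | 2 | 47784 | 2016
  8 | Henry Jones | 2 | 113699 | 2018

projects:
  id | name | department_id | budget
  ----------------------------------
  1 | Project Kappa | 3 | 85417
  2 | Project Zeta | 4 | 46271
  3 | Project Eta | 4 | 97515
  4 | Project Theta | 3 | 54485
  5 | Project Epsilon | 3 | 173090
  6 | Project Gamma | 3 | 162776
SELECT COUNT(*) FROM employees

Execution result:
8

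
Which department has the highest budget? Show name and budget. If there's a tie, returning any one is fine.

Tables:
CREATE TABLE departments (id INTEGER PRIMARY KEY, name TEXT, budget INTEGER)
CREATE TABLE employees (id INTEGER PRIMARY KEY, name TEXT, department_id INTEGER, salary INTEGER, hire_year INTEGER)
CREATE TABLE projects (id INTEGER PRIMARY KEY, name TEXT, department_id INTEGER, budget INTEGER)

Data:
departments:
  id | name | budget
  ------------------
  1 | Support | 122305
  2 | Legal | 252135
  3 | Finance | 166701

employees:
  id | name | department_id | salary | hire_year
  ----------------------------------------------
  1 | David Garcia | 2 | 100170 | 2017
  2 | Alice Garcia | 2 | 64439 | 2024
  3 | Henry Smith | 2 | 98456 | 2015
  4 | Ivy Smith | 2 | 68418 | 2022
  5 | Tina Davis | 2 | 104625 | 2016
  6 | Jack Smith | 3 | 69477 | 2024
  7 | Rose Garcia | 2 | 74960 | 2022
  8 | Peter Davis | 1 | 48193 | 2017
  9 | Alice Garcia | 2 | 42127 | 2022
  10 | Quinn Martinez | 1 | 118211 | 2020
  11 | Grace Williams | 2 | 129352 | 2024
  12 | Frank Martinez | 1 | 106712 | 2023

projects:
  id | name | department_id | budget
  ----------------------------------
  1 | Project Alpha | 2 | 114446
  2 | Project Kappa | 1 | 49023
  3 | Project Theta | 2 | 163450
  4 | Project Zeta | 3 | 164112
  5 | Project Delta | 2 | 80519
SELECT name, budget FROM departments ORDER BY budget DESC LIMIT 1

Execution result:
name | budget
Legal | 252135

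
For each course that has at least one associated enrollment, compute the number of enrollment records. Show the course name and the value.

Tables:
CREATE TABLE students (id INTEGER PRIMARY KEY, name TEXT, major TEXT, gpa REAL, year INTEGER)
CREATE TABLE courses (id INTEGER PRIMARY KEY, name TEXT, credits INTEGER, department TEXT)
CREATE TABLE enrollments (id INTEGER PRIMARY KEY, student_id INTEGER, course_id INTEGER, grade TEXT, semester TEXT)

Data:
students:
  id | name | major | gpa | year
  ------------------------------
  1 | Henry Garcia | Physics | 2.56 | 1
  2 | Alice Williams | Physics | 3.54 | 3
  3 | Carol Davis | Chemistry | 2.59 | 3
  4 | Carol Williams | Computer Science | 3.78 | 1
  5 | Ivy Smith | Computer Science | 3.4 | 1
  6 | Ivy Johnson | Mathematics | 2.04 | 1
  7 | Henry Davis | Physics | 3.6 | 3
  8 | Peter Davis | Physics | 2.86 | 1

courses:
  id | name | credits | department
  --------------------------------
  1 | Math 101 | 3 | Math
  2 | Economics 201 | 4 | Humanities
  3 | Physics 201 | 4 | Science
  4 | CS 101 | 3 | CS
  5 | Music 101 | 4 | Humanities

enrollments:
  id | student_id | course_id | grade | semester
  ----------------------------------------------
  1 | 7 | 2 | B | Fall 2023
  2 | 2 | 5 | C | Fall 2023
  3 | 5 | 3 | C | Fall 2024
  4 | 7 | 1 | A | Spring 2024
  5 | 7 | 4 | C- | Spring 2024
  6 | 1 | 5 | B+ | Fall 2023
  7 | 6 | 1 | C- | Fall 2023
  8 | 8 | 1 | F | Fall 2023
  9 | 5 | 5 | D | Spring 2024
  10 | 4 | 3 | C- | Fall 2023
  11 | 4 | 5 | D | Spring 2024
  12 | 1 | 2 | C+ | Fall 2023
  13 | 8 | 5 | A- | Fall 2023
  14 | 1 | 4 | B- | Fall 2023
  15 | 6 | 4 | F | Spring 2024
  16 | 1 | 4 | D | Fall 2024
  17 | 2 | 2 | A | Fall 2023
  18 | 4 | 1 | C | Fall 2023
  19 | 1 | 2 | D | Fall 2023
SELECT p.name, COUNT(*) AS n FROM enrollments c JOIN courses p ON c.course_id = p.id GROUP BY p.id, p.name

Execution result:
name | n
Math 101 | 4
Economics 201 | 4
Physics 201 | 2
CS 101 | 4
Music 101 | 5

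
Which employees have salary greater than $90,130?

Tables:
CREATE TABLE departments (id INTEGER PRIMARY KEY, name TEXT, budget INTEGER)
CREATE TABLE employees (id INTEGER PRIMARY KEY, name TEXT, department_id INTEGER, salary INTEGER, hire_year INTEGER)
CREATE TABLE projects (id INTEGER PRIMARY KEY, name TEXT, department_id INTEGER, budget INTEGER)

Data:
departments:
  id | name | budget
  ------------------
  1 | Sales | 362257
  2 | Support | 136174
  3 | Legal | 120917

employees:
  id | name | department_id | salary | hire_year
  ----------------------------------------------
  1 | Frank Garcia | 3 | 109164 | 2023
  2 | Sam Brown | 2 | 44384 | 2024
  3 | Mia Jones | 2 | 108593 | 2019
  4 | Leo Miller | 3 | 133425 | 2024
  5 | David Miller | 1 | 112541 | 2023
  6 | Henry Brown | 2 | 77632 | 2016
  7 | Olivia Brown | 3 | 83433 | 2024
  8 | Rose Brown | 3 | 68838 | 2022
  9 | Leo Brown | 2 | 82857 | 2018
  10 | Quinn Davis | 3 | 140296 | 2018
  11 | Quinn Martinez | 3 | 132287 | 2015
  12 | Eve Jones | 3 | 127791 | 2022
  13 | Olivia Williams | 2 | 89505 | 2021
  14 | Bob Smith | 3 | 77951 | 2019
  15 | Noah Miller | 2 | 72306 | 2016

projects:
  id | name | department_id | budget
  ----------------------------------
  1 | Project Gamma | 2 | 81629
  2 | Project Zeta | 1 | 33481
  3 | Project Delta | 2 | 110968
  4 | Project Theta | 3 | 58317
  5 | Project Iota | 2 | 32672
SELECT name, salary FROM employees WHERE salary > 90130

Execution result:
name | salary
Frank Garcia | 109164
Mia Jones | 108593
Leo Miller | 133425
David Miller | 112541
Quinn Davis | 140296
Quinn Martinez | 132287
Eve Jones | 127791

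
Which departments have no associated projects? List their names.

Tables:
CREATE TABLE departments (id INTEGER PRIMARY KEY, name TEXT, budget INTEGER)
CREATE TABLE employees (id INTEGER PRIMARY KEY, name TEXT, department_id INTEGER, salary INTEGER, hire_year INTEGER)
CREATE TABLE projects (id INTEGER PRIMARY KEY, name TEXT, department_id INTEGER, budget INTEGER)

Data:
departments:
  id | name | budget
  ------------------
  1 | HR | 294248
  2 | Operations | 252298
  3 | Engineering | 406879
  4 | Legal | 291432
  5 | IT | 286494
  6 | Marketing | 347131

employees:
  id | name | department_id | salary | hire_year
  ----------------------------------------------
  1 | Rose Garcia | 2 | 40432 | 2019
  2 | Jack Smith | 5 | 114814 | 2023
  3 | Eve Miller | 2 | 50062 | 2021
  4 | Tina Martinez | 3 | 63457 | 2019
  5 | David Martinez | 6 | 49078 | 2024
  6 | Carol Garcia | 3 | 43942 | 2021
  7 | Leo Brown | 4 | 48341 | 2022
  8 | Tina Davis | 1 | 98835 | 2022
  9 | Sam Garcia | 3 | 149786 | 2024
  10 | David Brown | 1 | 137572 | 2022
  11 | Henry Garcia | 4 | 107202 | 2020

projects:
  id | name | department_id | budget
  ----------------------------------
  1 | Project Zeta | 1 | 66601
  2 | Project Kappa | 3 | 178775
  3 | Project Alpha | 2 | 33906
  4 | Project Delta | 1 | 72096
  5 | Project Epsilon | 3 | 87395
SELECT p.name FROM departments p LEFT JOIN projects c ON c.department_id = p.id WHERE c.id IS NULL

Execution result:
name
Legal
IT
Marketing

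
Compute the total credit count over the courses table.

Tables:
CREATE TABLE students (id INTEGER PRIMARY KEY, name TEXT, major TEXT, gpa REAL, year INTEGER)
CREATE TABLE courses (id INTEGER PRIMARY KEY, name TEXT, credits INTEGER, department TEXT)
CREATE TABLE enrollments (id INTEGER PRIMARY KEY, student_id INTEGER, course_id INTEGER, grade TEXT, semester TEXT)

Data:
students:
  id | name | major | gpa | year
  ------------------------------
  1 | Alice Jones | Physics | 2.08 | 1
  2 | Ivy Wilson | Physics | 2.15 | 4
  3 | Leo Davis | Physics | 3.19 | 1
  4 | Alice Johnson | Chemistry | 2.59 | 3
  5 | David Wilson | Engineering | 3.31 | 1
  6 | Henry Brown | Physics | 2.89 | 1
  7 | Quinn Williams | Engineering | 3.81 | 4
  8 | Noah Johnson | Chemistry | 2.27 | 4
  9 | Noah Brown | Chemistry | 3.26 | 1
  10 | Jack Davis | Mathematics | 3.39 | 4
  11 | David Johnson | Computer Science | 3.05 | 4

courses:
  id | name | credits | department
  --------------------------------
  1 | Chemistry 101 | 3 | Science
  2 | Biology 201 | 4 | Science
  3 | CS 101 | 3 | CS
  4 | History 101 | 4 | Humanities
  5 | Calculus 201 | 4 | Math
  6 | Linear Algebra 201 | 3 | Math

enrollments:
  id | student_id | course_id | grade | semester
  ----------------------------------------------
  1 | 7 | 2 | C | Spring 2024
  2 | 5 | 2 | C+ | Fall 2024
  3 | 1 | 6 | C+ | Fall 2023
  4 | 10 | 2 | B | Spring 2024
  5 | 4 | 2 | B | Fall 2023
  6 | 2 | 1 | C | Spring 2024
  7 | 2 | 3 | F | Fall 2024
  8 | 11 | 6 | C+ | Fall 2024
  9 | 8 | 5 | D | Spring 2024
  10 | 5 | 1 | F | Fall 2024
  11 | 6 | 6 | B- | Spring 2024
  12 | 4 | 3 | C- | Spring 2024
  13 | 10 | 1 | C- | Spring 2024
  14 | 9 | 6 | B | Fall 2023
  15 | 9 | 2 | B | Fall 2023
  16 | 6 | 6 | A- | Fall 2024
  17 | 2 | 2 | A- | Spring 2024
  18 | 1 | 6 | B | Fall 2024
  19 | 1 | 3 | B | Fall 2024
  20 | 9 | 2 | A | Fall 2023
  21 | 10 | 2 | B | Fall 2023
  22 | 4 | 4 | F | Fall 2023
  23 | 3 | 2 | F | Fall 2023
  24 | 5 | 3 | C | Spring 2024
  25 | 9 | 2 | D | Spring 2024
SELECT SUM(credits) FROM courses

Execution result:
21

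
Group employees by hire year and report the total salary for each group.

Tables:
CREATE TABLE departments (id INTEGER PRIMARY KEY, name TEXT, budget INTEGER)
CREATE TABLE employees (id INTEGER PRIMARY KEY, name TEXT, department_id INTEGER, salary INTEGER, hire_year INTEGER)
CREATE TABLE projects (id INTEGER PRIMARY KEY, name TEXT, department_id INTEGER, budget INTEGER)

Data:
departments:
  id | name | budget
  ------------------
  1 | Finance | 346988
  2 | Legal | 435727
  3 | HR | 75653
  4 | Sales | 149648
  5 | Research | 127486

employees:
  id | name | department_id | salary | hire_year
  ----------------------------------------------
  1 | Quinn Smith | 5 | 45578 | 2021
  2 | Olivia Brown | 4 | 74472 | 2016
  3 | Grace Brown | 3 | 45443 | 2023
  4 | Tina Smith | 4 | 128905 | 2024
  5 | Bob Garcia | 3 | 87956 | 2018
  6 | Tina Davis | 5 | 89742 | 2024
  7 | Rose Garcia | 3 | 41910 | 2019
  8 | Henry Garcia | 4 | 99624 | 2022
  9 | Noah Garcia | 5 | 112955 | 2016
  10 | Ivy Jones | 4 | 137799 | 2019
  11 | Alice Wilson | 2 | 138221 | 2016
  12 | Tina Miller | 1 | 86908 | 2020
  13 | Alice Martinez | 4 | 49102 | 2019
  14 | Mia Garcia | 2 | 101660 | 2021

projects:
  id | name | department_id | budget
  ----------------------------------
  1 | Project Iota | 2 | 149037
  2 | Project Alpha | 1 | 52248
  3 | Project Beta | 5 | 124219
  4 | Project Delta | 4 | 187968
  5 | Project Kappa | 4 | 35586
SELECT hire_year, SUM(salary) AS sum_salary FROM employees GROUP BY hire_year

Execution result:
hire_year | sum_salary
2016 | 325648
2018 | 87956
2019 | 228811
2020 | 86908
2021 | 147238
2022 | 99624
2023 | 45443
2024 | 218647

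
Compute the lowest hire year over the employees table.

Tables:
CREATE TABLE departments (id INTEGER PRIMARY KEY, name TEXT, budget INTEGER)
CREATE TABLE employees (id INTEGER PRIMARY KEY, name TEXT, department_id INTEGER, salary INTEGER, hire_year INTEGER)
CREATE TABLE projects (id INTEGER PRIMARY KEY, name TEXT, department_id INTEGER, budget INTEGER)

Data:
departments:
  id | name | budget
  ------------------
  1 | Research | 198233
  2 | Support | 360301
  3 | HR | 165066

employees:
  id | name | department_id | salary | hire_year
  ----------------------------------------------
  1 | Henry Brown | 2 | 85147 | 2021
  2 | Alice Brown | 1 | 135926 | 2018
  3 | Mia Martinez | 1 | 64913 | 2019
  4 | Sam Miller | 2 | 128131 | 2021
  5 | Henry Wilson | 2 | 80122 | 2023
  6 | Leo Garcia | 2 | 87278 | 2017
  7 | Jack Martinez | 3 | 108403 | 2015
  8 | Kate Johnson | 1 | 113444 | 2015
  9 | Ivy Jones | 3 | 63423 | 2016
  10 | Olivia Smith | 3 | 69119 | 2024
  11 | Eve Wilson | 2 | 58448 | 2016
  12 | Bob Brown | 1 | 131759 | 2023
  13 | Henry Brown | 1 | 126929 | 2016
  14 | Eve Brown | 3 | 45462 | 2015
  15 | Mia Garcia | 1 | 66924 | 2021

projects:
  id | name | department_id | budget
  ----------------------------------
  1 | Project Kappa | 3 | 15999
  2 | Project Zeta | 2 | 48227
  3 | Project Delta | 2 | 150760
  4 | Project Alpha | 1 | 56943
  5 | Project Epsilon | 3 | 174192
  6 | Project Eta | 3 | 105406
SELECT MIN(hire_year) FROM employees

Execution result:
2015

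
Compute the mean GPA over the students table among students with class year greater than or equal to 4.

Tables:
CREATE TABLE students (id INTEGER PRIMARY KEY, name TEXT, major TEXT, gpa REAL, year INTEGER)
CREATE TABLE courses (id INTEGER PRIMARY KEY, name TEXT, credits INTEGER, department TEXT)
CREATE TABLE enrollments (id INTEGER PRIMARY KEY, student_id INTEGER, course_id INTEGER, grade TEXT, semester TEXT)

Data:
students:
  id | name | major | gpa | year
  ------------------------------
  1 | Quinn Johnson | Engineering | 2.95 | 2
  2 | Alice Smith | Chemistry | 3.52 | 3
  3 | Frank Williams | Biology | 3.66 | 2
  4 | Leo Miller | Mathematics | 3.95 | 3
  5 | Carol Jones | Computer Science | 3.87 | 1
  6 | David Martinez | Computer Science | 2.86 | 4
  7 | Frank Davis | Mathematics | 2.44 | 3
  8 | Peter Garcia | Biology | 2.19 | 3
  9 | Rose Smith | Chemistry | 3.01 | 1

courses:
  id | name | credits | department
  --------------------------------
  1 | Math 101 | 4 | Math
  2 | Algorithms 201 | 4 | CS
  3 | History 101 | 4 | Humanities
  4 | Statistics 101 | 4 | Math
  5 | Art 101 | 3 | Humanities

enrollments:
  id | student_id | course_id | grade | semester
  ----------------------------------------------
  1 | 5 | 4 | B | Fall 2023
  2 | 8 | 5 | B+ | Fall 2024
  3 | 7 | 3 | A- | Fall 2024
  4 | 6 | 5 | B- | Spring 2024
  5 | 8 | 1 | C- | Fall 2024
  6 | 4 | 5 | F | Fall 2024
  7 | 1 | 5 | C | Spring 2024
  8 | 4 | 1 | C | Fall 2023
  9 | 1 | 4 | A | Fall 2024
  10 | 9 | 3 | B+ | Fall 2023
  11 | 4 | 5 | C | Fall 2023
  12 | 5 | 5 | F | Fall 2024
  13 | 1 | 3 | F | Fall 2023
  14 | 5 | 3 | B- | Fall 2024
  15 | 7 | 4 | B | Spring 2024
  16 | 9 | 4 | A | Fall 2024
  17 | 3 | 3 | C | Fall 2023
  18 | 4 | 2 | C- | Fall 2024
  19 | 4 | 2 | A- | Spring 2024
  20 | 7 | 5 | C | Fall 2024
SELECT AVG(gpa) FROM students WHERE year >= 4

Execution result:
2.86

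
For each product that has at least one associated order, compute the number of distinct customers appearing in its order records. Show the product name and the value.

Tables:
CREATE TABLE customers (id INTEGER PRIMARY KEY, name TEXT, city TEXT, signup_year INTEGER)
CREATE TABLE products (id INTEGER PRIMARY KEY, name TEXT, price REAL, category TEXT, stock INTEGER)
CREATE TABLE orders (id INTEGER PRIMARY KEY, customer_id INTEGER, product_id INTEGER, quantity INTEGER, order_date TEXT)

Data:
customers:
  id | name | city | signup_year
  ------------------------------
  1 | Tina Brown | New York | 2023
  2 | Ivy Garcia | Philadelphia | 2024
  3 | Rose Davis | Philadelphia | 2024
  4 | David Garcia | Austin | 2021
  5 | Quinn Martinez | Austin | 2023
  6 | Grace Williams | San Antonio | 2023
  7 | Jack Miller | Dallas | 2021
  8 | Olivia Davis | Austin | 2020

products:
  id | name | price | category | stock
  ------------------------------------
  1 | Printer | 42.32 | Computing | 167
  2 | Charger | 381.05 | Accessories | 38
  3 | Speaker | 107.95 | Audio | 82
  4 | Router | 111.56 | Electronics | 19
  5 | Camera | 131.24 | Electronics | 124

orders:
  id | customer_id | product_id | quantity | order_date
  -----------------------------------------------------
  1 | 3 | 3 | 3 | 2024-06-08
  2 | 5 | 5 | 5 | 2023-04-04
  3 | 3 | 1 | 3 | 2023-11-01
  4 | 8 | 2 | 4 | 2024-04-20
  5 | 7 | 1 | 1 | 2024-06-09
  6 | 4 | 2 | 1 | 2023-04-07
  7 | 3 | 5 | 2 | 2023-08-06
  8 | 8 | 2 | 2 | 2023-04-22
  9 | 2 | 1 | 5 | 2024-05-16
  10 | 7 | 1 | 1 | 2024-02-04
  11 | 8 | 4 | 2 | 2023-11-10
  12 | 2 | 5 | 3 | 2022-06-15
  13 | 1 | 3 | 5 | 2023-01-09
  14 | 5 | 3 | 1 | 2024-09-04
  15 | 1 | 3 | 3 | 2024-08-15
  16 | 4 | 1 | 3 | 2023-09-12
SELECT p.name, COUNT(DISTINCT c.customer_id) AS distinct_customer_count FROM orders c JOIN products p ON c.product_id = p.id GROUP BY p.id, p.name

Execution result:
name | distinct_customer_count
Printer | 4
Charger | 2
Speaker | 3
Router | 1
Camera | 3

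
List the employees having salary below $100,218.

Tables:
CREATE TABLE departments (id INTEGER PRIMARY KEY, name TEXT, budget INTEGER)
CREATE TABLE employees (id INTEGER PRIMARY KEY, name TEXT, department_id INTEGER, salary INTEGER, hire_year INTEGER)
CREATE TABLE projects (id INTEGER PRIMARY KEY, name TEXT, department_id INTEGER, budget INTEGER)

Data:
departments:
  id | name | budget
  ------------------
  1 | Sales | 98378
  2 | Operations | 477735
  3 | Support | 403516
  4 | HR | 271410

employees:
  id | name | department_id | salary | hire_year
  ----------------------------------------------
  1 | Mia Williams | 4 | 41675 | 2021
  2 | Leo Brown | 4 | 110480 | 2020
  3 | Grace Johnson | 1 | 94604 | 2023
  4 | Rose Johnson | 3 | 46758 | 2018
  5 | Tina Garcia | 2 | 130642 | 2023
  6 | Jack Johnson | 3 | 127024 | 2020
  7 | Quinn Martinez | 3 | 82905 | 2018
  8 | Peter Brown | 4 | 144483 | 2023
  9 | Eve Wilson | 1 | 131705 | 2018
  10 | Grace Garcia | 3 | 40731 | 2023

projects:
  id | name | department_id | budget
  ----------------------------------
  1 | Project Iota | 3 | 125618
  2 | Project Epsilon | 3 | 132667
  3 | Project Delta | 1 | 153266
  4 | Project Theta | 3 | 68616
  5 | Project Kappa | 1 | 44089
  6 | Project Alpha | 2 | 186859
SELECT name, salary FROM employees WHERE salary < 100218

Execution result:
name | salary
Mia Williams | 41675
Grace Johnson | 94604
Rose Johnson | 46758
Quinn Martinez | 82905
Grace Garcia | 40731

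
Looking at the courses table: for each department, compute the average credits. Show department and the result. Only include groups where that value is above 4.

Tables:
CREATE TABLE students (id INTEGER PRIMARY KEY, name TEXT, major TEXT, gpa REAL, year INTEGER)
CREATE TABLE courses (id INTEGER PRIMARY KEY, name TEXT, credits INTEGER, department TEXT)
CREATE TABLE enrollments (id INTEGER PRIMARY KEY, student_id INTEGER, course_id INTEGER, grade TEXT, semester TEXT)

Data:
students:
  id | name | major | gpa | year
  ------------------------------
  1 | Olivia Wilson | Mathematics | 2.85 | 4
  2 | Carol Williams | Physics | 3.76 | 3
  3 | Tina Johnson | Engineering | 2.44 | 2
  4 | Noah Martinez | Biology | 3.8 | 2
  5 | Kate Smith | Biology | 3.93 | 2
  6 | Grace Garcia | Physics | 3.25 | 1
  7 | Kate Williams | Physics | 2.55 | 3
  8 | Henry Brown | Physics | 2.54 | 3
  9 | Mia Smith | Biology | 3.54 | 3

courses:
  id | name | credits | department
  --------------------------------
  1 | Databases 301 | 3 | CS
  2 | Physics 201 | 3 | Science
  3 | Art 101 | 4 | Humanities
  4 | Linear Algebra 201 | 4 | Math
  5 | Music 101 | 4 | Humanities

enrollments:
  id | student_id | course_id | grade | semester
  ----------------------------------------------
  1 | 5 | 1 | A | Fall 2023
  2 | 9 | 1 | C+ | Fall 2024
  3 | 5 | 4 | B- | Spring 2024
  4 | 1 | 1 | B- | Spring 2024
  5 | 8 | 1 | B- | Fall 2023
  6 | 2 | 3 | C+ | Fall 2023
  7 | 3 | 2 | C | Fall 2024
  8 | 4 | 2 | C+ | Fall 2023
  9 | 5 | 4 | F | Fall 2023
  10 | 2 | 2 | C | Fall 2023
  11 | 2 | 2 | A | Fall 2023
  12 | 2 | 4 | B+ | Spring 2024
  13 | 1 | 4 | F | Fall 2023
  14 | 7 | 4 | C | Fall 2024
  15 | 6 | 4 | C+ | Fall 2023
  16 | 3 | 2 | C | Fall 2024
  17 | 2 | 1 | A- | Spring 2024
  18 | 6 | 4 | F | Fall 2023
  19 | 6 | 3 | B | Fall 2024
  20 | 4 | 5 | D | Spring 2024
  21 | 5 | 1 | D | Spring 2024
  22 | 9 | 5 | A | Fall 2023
SELECT department, AVG(credits) AS avg_credits FROM courses GROUP BY department HAVING AVG(credits) > 4

Execution result:
(no rows)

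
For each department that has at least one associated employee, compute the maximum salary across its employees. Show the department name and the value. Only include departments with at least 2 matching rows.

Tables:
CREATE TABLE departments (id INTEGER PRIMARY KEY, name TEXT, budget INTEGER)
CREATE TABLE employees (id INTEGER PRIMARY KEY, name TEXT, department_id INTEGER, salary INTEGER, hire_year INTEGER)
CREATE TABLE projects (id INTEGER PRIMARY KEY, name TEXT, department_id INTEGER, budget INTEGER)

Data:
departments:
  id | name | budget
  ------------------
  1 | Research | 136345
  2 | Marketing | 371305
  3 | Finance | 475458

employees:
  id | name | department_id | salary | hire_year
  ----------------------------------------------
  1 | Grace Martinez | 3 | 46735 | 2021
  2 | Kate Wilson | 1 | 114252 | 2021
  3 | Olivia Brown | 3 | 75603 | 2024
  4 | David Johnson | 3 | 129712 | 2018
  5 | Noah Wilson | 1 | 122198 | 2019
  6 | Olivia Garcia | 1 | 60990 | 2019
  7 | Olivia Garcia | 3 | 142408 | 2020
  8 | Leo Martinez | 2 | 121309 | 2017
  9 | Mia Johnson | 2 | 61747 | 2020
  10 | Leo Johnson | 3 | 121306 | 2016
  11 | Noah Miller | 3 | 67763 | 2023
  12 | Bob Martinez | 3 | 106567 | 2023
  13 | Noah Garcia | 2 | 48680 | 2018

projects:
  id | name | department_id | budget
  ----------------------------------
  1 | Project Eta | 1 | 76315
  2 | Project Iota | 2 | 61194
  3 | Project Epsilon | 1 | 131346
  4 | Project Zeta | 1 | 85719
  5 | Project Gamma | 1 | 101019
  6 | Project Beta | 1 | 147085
SELECT p.name, MAX(c.salary) AS max_salary FROM employees c JOIN departments p ON c.department_id = p.id GROUP BY p.id, p.name HAVING COUNT(*) >= 2

Execution result:
name | max_salary
Research | 122198
Marketing | 121309
Finance | 142408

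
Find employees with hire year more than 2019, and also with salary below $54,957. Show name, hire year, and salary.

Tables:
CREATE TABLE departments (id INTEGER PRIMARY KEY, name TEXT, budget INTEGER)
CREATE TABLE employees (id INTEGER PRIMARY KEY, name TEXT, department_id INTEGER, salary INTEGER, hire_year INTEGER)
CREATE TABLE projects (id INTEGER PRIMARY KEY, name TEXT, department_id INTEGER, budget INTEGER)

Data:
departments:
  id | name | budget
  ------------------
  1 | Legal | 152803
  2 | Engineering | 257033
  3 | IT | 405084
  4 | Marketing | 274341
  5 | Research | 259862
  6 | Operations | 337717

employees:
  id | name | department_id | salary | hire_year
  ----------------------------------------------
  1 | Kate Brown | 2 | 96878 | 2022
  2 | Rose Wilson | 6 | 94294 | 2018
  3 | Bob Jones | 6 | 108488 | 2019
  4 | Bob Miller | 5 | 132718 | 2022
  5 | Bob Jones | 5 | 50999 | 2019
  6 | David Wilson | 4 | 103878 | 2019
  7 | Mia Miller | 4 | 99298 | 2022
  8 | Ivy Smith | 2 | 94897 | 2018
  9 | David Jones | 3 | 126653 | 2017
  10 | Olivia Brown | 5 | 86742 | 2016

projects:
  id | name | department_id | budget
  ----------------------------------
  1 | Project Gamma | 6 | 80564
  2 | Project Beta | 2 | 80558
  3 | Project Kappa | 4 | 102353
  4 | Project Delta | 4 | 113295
SELECT name, hire_year, salary FROM employees WHERE hire_year > 2019 AND salary < 54957

Execution result:
(no rows)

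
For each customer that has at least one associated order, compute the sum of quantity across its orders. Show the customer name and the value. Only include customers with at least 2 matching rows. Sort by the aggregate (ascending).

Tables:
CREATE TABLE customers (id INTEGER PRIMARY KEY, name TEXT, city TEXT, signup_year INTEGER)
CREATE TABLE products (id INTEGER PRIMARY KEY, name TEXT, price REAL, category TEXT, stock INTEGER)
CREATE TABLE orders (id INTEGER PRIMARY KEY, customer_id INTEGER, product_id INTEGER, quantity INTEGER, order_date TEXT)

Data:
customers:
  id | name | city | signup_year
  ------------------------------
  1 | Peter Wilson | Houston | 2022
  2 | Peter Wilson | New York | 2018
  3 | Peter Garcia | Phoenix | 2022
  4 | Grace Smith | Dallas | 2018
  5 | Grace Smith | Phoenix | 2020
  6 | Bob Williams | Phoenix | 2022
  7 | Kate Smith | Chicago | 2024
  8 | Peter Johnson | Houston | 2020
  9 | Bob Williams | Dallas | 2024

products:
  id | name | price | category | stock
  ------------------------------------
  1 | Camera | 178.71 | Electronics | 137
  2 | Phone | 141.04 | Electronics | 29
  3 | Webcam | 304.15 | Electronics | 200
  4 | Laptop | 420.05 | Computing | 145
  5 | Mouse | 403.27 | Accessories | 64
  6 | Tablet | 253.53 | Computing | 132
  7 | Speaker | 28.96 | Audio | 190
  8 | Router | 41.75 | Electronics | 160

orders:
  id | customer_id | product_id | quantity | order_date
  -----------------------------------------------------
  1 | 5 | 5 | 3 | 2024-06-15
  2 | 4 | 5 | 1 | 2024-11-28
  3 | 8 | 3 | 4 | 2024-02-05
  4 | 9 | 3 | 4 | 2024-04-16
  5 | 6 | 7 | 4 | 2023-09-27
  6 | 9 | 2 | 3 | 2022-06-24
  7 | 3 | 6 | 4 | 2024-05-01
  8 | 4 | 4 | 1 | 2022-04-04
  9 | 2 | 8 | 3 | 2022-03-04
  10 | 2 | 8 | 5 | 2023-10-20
SELECT p.name, SUM(c.quantity) AS sum_quantity FROM orders c JOIN customers p ON c.customer_id = p.id GROUP BY p.id, p.name HAVING COUNT(*) >= 2 ORDER BY sum_quantity ASC

Execution result:
name | sum_quantity
Grace Smith | 2
Bob Williams | 7
Peter Wilson | 8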